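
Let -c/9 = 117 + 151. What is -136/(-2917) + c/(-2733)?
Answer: 2469164/2657387 ≈ 0.92917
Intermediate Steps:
c = -2412 (c = -9*(117 + 151) = -9*268 = -2412)
-136/(-2917) + c/(-2733) = -136/(-2917) - 2412/(-2733) = -136*(-1/2917) - 2412*(-1/2733) = 136/2917 + 804/911 = 2469164/2657387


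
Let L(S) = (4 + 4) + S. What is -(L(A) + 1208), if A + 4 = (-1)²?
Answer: -1213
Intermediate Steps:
A = -3 (A = -4 + (-1)² = -4 + 1 = -3)
L(S) = 8 + S
-(L(A) + 1208) = -((8 - 3) + 1208) = -(5 + 1208) = -1*1213 = -1213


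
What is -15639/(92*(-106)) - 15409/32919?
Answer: 364551673/321026088 ≈ 1.1356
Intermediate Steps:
-15639/(92*(-106)) - 15409/32919 = -15639/(-9752) - 15409*1/32919 = -15639*(-1/9752) - 15409/32919 = 15639/9752 - 15409/32919 = 364551673/321026088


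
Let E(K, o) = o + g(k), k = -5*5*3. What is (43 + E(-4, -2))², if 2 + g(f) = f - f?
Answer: 1521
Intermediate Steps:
k = -75 (k = -25*3 = -75)
g(f) = -2 (g(f) = -2 + (f - f) = -2 + 0 = -2)
E(K, o) = -2 + o (E(K, o) = o - 2 = -2 + o)
(43 + E(-4, -2))² = (43 + (-2 - 2))² = (43 - 4)² = 39² = 1521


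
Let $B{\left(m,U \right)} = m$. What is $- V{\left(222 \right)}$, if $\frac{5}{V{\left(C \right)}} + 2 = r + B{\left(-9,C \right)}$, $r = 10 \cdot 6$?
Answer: $- \frac{5}{49} \approx -0.10204$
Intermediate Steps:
$r = 60$
$V{\left(C \right)} = \frac{5}{49}$ ($V{\left(C \right)} = \frac{5}{-2 + \left(60 - 9\right)} = \frac{5}{-2 + 51} = \frac{5}{49}$)
$- V{\left(222 \right)} = \left(-1\right) \frac{5}{49} = - \frac{5}{49}$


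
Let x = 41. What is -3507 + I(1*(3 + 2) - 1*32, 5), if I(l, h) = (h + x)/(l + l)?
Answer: -94712/27 ≈ -3507.9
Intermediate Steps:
I(l, h) = (41 + h)/(2*l) (I(l, h) = (h + 41)/(l + l) = (41 + h)/((2*l)) = (41 + h)*(1/(2*l)) = (41 + h)/(2*l))
-3507 + I(1*(3 + 2) - 1*32, 5) = -3507 + (41 + 5)/(2*(1*(3 + 2) - 1*32)) = -3507 + (½)*46/(1*5 - 32) = -3507 + (½)*46/(5 - 32) = -3507 + (½)*46/(-27) = -3507 + (½)*(-1/27)*46 = -3507 - 23/27 = -94712/27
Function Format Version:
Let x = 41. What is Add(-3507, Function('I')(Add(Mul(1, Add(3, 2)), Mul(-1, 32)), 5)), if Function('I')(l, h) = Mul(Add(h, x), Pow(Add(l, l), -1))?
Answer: Rational(-94712, 27) ≈ -3507.9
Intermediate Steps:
Function('I')(l, h) = Mul(Rational(1, 2), Pow(l, -1), Add(41, h)) (Function('I')(l, h) = Mul(Add(h, 41), Pow(Add(l, l), -1)) = Mul(Add(41, h), Pow(Mul(2, l), -1)) = Mul(Add(41, h), Mul(Rational(1, 2), Pow(l, -1))) = Mul(Rational(1, 2), Pow(l, -1), Add(41, h)))
Add(-3507, Function('I')(Add(Mul(1, Add(3, 2)), Mul(-1, 32)), 5)) = Add(-3507, Mul(Rational(1, 2), Pow(Add(Mul(1, Add(3, 2)), Mul(-1, 32)), -1), Add(41, 5))) = Add(-3507, Mul(Rational(1, 2), Pow(Add(Mul(1, 5), -32), -1), 46)) = Add(-3507, Mul(Rational(1, 2), Pow(Add(5, -32), -1), 46)) = Add(-3507, Mul(Rational(1, 2), Pow(-27, -1), 46)) = Add(-3507, Mul(Rational(1, 2), Rational(-1, 27), 46)) = Add(-3507, Rational(-23, 27)) = Rational(-94712, 27)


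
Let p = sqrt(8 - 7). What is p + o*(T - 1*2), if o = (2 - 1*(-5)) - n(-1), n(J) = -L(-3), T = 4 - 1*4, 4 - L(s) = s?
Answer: -27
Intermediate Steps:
L(s) = 4 - s
T = 0 (T = 4 - 4 = 0)
p = 1 (p = sqrt(1) = 1)
n(J) = -7 (n(J) = -(4 - 1*(-3)) = -(4 + 3) = -1*7 = -7)
o = 14 (o = (2 - 1*(-5)) - 1*(-7) = (2 + 5) + 7 = 7 + 7 = 14)
p + o*(T - 1*2) = 1 + 14*(0 - 1*2) = 1 + 14*(0 - 2) = 1 + 14*(-2) = 1 - 28 = -27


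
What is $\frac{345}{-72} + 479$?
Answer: $\frac{11381}{24} \approx 474.21$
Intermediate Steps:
$\frac{345}{-72} + 479 = 345 \left(- \frac{1}{72}\right) + 479 = - \frac{115}{24} + 479 = \frac{11381}{24}$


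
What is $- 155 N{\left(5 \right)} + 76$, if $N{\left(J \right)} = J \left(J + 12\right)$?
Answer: $-13099$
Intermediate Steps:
$N{\left(J \right)} = J \left(12 + J\right)$
$- 155 N{\left(5 \right)} + 76 = - 155 \cdot 5 \left(12 + 5\right) + 76 = - 155 \cdot 5 \cdot 17 + 76 = \left(-155\right) 85 + 76 = -13175 + 76 = -13099$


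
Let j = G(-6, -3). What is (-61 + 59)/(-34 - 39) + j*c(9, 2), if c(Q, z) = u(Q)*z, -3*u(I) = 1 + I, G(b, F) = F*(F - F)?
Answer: 2/73 ≈ 0.027397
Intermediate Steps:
G(b, F) = 0 (G(b, F) = F*0 = 0)
u(I) = -⅓ - I/3 (u(I) = -(1 + I)/3 = -⅓ - I/3)
c(Q, z) = z*(-⅓ - Q/3) (c(Q, z) = (-⅓ - Q/3)*z = z*(-⅓ - Q/3))
j = 0
(-61 + 59)/(-34 - 39) + j*c(9, 2) = (-61 + 59)/(-34 - 39) + 0*(-⅓*2*(1 + 9)) = -2/(-73) + 0*(-⅓*2*10) = -2*(-1/73) + 0*(-20/3) = 2/73 + 0 = 2/73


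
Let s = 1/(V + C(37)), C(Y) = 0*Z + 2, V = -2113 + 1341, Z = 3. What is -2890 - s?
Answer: -2225299/770 ≈ -2890.0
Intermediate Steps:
V = -772
C(Y) = 2 (C(Y) = 0*3 + 2 = 0 + 2 = 2)
s = -1/770 (s = 1/(-772 + 2) = 1/(-770) = -1/770 ≈ -0.0012987)
-2890 - s = -2890 - 1*(-1/770) = -2890 + 1/770 = -2225299/770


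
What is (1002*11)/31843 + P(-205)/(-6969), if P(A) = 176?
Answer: 71207950/221913867 ≈ 0.32088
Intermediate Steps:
(1002*11)/31843 + P(-205)/(-6969) = (1002*11)/31843 + 176/(-6969) = 11022*(1/31843) + 176*(-1/6969) = 11022/31843 - 176/6969 = 71207950/221913867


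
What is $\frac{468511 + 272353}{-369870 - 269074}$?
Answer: $- \frac{23152}{19967} \approx -1.1595$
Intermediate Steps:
$\frac{468511 + 272353}{-369870 - 269074} = \frac{740864}{-638944} = 740864 \left(- \frac{1}{638944}\right) = - \frac{23152}{19967}$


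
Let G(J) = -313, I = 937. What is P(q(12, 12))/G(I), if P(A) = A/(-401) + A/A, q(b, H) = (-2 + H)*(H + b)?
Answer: -161/125513 ≈ -0.0012827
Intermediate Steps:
P(A) = 1 - A/401 (P(A) = A*(-1/401) + 1 = -A/401 + 1 = 1 - A/401)
P(q(12, 12))/G(I) = (1 - (12**2 - 2*12 - 2*12 + 12*12)/401)/(-313) = (1 - (144 - 24 - 24 + 144)/401)*(-1/313) = (1 - 1/401*240)*(-1/313) = (1 - 240/401)*(-1/313) = (161/401)*(-1/313) = -161/125513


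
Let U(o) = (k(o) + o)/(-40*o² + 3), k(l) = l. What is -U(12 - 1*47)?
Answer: -70/48997 ≈ -0.0014287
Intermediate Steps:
U(o) = 2*o/(3 - 40*o²) (U(o) = (o + o)/(-40*o² + 3) = (2*o)/(3 - 40*o²) = 2*o/(3 - 40*o²))
-U(12 - 1*47) = -(-2)*(12 - 1*47)/(-3 + 40*(12 - 1*47)²) = -(-2)*(12 - 47)/(-3 + 40*(12 - 47)²) = -(-2)*(-35)/(-3 + 40*(-35)²) = -(-2)*(-35)/(-3 + 40*1225) = -(-2)*(-35)/(-3 + 49000) = -(-2)*(-35)/48997 = -1*70/48997 = -70/48997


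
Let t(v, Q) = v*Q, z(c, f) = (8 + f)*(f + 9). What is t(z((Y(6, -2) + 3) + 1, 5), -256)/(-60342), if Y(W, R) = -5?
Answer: 23296/30171 ≈ 0.77213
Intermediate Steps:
z(c, f) = (8 + f)*(9 + f)
t(v, Q) = Q*v
t(z((Y(6, -2) + 3) + 1, 5), -256)/(-60342) = -256*(72 + 5**2 + 17*5)/(-60342) = -256*(72 + 25 + 85)*(-1/60342) = -256*182*(-1/60342) = -46592*(-1/60342) = 23296/30171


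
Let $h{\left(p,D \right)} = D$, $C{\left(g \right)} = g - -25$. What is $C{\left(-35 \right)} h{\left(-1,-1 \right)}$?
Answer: $10$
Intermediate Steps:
$C{\left(g \right)} = 25 + g$ ($C{\left(g \right)} = g + 25 = 25 + g$)
$C{\left(-35 \right)} h{\left(-1,-1 \right)} = \left(25 - 35\right) \left(-1\right) = \left(-10\right) \left(-1\right) = 10$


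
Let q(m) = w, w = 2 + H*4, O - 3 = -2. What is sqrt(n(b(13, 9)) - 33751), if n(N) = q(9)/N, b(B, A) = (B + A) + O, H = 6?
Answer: I*sqrt(17853681)/23 ≈ 183.71*I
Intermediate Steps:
O = 1 (O = 3 - 2 = 1)
b(B, A) = 1 + A + B (b(B, A) = (B + A) + 1 = (A + B) + 1 = 1 + A + B)
w = 26 (w = 2 + 6*4 = 2 + 24 = 26)
q(m) = 26
n(N) = 26/N
sqrt(n(b(13, 9)) - 33751) = sqrt(26/(1 + 9 + 13) - 33751) = sqrt(26/23 - 33751) = sqrt(-776247/23) = I*sqrt(17853681)/23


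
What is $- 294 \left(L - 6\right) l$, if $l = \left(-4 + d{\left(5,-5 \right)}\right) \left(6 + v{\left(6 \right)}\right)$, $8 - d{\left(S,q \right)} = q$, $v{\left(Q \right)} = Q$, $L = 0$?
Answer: $190512$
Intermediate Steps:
$d{\left(S,q \right)} = 8 - q$
$l = 108$ ($l = \left(-4 + \left(8 - -5\right)\right) \left(6 + 6\right) = \left(-4 + \left(8 + 5\right)\right) 12 = \left(-4 + 13\right) 12 = 9 \cdot 12 = 108$)
$- 294 \left(L - 6\right) l = - 294 \left(0 - 6\right) 108 = - 294 \left(\left(-6\right) 108\right) = \left(-294\right) \left(-648\right) = 190512$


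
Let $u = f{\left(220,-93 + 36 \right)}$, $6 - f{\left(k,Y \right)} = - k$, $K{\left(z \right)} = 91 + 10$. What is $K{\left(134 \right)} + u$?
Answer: $327$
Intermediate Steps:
$K{\left(z \right)} = 101$
$f{\left(k,Y \right)} = 6 + k$ ($f{\left(k,Y \right)} = 6 - - k = 6 + k$)
$u = 226$ ($u = 6 + 220 = 226$)
$K{\left(134 \right)} + u = 101 + 226 = 327$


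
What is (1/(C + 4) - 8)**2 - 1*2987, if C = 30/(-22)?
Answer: -2463226/841 ≈ -2928.9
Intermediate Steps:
C = -15/11 (C = 30*(-1/22) = -15/11 ≈ -1.3636)
(1/(C + 4) - 8)**2 - 1*2987 = (1/(-15/11 + 4) - 8)**2 - 1*2987 = (1/(29/11) - 8)**2 - 2987 = (11/29 - 8)**2 - 2987 = (-221/29)**2 - 2987 = 48841/841 - 2987 = -2463226/841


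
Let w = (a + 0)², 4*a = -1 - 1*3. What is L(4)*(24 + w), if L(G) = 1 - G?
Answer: -75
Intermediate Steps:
a = -1 (a = (-1 - 1*3)/4 = (-1 - 3)/4 = (¼)*(-4) = -1)
w = 1 (w = (-1 + 0)² = (-1)² = 1)
L(4)*(24 + w) = (1 - 1*4)*(24 + 1) = (1 - 4)*25 = -3*25 = -75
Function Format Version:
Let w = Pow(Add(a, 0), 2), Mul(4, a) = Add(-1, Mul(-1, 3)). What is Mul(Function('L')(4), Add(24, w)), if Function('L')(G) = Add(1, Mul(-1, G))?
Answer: -75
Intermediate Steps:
a = -1 (a = Mul(Rational(1, 4), Add(-1, Mul(-1, 3))) = Mul(Rational(1, 4), Add(-1, -3)) = Mul(Rational(1, 4), -4) = -1)
w = 1 (w = Pow(Add(-1, 0), 2) = Pow(-1, 2) = 1)
Mul(Function('L')(4), Add(24, w)) = Mul(Add(1, Mul(-1, 4)), Add(24, 1)) = Mul(Add(1, -4), 25) = Mul(-3, 25) = -75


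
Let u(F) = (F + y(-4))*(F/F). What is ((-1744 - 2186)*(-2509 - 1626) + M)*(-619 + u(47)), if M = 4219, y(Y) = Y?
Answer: -9362746944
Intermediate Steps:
u(F) = -4 + F (u(F) = (F - 4)*(F/F) = (-4 + F)*1 = -4 + F)
((-1744 - 2186)*(-2509 - 1626) + M)*(-619 + u(47)) = ((-1744 - 2186)*(-2509 - 1626) + 4219)*(-619 + (-4 + 47)) = (-3930*(-4135) + 4219)*(-619 + 43) = (16250550 + 4219)*(-576) = 16254769*(-576) = -9362746944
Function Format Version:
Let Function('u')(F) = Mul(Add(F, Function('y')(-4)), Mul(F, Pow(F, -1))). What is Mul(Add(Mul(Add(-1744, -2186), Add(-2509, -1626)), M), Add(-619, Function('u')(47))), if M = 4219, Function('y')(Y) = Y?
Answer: -9362746944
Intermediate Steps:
Function('u')(F) = Add(-4, F) (Function('u')(F) = Mul(Add(F, -4), Mul(F, Pow(F, -1))) = Mul(Add(-4, F), 1) = Add(-4, F))
Mul(Add(Mul(Add(-1744, -2186), Add(-2509, -1626)), M), Add(-619, Function('u')(47))) = Mul(Add(Mul(Add(-1744, -2186), Add(-2509, -1626)), 4219), Add(-619, Add(-4, 47))) = Mul(Add(Mul(-3930, -4135), 4219), Add(-619, 43)) = Mul(Add(16250550, 4219), -576) = Mul(16254769, -576) = -9362746944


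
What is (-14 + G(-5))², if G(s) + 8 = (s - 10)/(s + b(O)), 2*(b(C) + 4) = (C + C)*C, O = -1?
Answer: 25921/64 ≈ 405.02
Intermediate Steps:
b(C) = -4 + C² (b(C) = -4 + ((C + C)*C)/2 = -4 + ((2*C)*C)/2 = -4 + (2*C²)/2 = -4 + C²)
G(s) = -8 + (-10 + s)/(-3 + s) (G(s) = -8 + (s - 10)/(s + (-4 + (-1)²)) = -8 + (-10 + s)/(s + (-4 + 1)) = -8 + (-10 + s)/(s - 3) = -8 + (-10 + s)/(-3 + s))
(-14 + G(-5))² = (-14 + 7*(2 - 1*(-5))/(-3 - 5))² = (-14 + 7*(2 + 5)/(-8))² = (-14 + 7*(-⅛)*7)² = (-14 - 49/8)² = (-161/8)² = 25921/64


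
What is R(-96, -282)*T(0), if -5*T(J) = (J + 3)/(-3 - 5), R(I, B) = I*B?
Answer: 10152/5 ≈ 2030.4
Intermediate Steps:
R(I, B) = B*I
T(J) = 3/40 + J/40 (T(J) = -(J + 3)/(5*(-3 - 5)) = -(3 + J)/(5*(-8)) = -(3 + J)*(-1)/(5*8) = -(-3/8 - J/8)/5 = 3/40 + J/40)
R(-96, -282)*T(0) = (-282*(-96))*(3/40 + (1/40)*0) = 27072*(3/40 + 0) = 27072*(3/40) = 10152/5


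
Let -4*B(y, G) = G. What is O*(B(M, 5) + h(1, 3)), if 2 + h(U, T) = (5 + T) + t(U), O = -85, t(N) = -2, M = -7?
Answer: -935/4 ≈ -233.75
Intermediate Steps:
B(y, G) = -G/4
h(U, T) = 1 + T (h(U, T) = -2 + ((5 + T) - 2) = -2 + (3 + T) = 1 + T)
O*(B(M, 5) + h(1, 3)) = -85*(-¼*5 + (1 + 3)) = -85*(-5/4 + 4) = -85*11/4 = -935/4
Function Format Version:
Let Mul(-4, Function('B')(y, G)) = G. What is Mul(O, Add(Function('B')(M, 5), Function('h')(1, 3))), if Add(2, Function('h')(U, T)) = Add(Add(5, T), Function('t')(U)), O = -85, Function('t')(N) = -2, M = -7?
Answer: Rational(-935, 4) ≈ -233.75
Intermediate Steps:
Function('B')(y, G) = Mul(Rational(-1, 4), G)
Function('h')(U, T) = Add(1, T) (Function('h')(U, T) = Add(-2, Add(Add(5, T), -2)) = Add(-2, Add(3, T)) = Add(1, T))
Mul(O, Add(Function('B')(M, 5), Function('h')(1, 3))) = Mul(-85, Add(Mul(Rational(-1, 4), 5), Add(1, 3))) = Mul(-85, Add(Rational(-5, 4), 4)) = Mul(-85, Rational(11, 4)) = Rational(-935, 4)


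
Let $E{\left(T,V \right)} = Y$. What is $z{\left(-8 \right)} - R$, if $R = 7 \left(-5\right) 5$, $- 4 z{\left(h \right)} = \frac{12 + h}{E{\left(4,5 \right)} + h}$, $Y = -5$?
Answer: $\frac{2276}{13} \approx 175.08$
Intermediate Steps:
$E{\left(T,V \right)} = -5$
$z{\left(h \right)} = - \frac{12 + h}{4 \left(-5 + h\right)}$ ($z{\left(h \right)} = - \frac{\left(12 + h\right) \frac{1}{-5 + h}}{4} = - \frac{\frac{1}{-5 + h} \left(12 + h\right)}{4} = - \frac{12 + h}{4 \left(-5 + h\right)}$)
$R = -175$ ($R = \left(-35\right) 5 = -175$)
$z{\left(-8 \right)} - R = \frac{-12 - -8}{4 \left(-5 - 8\right)} - -175 = \frac{-12 + 8}{4 \left(-13\right)} + 175 = \frac{1}{4} \left(- \frac{1}{13}\right) \left(-4\right) + 175 = \frac{1}{13} + 175 = \frac{2276}{13}$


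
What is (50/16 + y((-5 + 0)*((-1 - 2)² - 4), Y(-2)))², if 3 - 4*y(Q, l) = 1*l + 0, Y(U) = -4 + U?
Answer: 1849/64 ≈ 28.891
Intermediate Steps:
y(Q, l) = ¾ - l/4 (y(Q, l) = ¾ - (1*l + 0)/4 = ¾ - (l + 0)/4 = ¾ - l/4)
(50/16 + y((-5 + 0)*((-1 - 2)² - 4), Y(-2)))² = (50/16 + (¾ - (-4 - 2)/4))² = (50*(1/16) + (¾ - ¼*(-6)))² = (25/8 + (¾ + 3/2))² = (25/8 + 9/4)² = (43/8)² = 1849/64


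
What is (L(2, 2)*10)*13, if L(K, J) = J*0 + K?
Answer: 260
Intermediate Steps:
L(K, J) = K (L(K, J) = 0 + K = K)
(L(2, 2)*10)*13 = (2*10)*13 = 20*13 = 260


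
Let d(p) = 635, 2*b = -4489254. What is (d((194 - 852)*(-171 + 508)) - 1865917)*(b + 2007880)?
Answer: 441599917654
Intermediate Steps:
b = -2244627 (b = (½)*(-4489254) = -2244627)
(d((194 - 852)*(-171 + 508)) - 1865917)*(b + 2007880) = (635 - 1865917)*(-2244627 + 2007880) = -1865282*(-236747) = 441599917654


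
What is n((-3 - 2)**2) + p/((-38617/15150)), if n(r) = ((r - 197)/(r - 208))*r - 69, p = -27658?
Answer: 76358858341/7066911 ≈ 10805.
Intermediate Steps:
n(r) = -69 + r*(-197 + r)/(-208 + r) (n(r) = ((-197 + r)/(-208 + r))*r - 69 = r*(-197 + r)/(-208 + r) - 69 = -69 + r*(-197 + r)/(-208 + r))
n((-3 - 2)**2) + p/((-38617/15150)) = (14352 + ((-3 - 2)**2)**2 - 266*(-3 - 2)**2)/(-208 + (-3 - 2)**2) - 27658/((-38617/15150)) = (14352 + ((-5)**2)**2 - 266*(-5)**2)/(-208 + (-5)**2) - 27658/((-38617*1/15150)) = (14352 + 25**2 - 266*25)/(-208 + 25) - 27658/(-38617/15150) = (14352 + 625 - 6650)/(-183) - 27658*(-15150/38617) = -1/183*8327 + 419018700/38617 = -8327/183 + 419018700/38617 = 76358858341/7066911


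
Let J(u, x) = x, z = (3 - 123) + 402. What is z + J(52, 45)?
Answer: 327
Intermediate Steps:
z = 282 (z = -120 + 402 = 282)
z + J(52, 45) = 282 + 45 = 327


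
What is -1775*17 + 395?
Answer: -29780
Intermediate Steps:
-1775*17 + 395 = -355*85 + 395 = -30175 + 395 = -29780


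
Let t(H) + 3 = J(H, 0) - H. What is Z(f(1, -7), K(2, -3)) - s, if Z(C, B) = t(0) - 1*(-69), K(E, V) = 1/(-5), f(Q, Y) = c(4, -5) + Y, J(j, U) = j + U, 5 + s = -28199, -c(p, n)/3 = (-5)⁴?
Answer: 28270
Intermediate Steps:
c(p, n) = -1875 (c(p, n) = -3*(-5)⁴ = -3*625 = -1875)
s = -28204 (s = -5 - 28199 = -28204)
J(j, U) = U + j
t(H) = -3 (t(H) = -3 + ((0 + H) - H) = -3 + (H - H) = -3 + 0 = -3)
f(Q, Y) = -1875 + Y
K(E, V) = -⅕
Z(C, B) = 66 (Z(C, B) = -3 - 1*(-69) = -3 + 69 = 66)
Z(f(1, -7), K(2, -3)) - s = 66 - 1*(-28204) = 66 + 28204 = 28270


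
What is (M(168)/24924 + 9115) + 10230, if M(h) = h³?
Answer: 40574701/2077 ≈ 19535.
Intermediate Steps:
(M(168)/24924 + 9115) + 10230 = (168³/24924 + 9115) + 10230 = (4741632*(1/24924) + 9115) + 10230 = (395136/2077 + 9115) + 10230 = 19326991/2077 + 10230 = 40574701/2077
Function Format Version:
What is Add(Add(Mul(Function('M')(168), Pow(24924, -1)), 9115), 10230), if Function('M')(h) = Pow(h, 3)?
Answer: Rational(40574701, 2077) ≈ 19535.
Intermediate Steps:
Add(Add(Mul(Function('M')(168), Pow(24924, -1)), 9115), 10230) = Add(Add(Mul(Pow(168, 3), Pow(24924, -1)), 9115), 10230) = Add(Add(Mul(4741632, Rational(1, 24924)), 9115), 10230) = Add(Add(Rational(395136, 2077), 9115), 10230) = Add(Rational(19326991, 2077), 10230) = Rational(40574701, 2077)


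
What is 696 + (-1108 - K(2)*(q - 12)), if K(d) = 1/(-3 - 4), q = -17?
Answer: -2913/7 ≈ -416.14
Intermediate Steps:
K(d) = -1/7 (K(d) = 1/(-7) = -1/7)
696 + (-1108 - K(2)*(q - 12)) = 696 + (-1108 - (-1)*(-17 - 12)/7) = 696 + (-1108 - (-1)*(-29)/7) = 696 + (-1108 - 1*29/7) = 696 + (-1108 - 29/7) = 696 - 7785/7 = -2913/7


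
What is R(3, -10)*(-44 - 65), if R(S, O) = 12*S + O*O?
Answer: -14824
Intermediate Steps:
R(S, O) = O² + 12*S (R(S, O) = 12*S + O² = O² + 12*S)
R(3, -10)*(-44 - 65) = ((-10)² + 12*3)*(-44 - 65) = (100 + 36)*(-109) = 136*(-109) = -14824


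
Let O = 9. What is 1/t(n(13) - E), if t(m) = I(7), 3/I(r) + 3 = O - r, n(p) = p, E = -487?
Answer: -⅓ ≈ -0.33333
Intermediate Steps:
I(r) = 3/(6 - r) (I(r) = 3/(-3 + (9 - r)) = 3/(6 - r))
t(m) = -3 (t(m) = -3/(-6 + 7) = -3/1 = -3*1 = -3)
1/t(n(13) - E) = 1/(-3) = -⅓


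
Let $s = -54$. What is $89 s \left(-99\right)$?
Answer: $475794$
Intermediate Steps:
$89 s \left(-99\right) = 89 \left(-54\right) \left(-99\right) = \left(-4806\right) \left(-99\right) = 475794$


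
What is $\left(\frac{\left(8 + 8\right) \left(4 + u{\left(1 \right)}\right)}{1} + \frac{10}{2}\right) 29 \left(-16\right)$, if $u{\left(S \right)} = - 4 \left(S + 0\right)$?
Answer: $-2320$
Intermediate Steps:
$u{\left(S \right)} = - 4 S$
$\left(\frac{\left(8 + 8\right) \left(4 + u{\left(1 \right)}\right)}{1} + \frac{10}{2}\right) 29 \left(-16\right) = \left(\frac{\left(8 + 8\right) \left(4 - 4\right)}{1} + \frac{10}{2}\right) 29 \left(-16\right) = \left(16 \left(4 - 4\right) 1 + 10 \cdot \frac{1}{2}\right) 29 \left(-16\right) = \left(16 \cdot 0 \cdot 1 + 5\right) 29 \left(-16\right) = \left(0 \cdot 1 + 5\right) 29 \left(-16\right) = \left(0 + 5\right) 29 \left(-16\right) = 5 \cdot 29 \left(-16\right) = 145 \left(-16\right) = -2320$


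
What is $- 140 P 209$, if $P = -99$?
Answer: $2896740$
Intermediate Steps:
$- 140 P 209 = \left(-140\right) \left(-99\right) 209 = 13860 \cdot 209 = 2896740$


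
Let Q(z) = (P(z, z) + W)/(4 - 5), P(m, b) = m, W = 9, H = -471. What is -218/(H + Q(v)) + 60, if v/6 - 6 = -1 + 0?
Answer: 15409/255 ≈ 60.427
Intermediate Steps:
v = 30 (v = 36 + 6*(-1 + 0) = 36 + 6*(-1) = 36 - 6 = 30)
Q(z) = -9 - z (Q(z) = (z + 9)/(4 - 5) = (9 + z)/(-1) = (9 + z)*(-1) = -9 - z)
-218/(H + Q(v)) + 60 = -218/(-471 + (-9 - 1*30)) + 60 = -218/(-471 + (-9 - 30)) + 60 = -218/(-471 - 39) + 60 = -218/(-510) + 60 = -218*(-1/510) + 60 = 109/255 + 60 = 15409/255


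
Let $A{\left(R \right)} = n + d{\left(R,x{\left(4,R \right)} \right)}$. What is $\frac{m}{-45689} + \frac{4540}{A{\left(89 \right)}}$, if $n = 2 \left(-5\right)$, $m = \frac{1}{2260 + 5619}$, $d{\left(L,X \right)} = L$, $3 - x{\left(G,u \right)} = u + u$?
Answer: $\frac{1634325684661}{28438706849} \approx 57.468$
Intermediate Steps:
$x{\left(G,u \right)} = 3 - 2 u$ ($x{\left(G,u \right)} = 3 - \left(u + u\right) = 3 - 2 u$)
$m = \frac{1}{7879} \approx 0.00012692$
$n = -10$
$A{\left(R \right)} = -10 + R$
$\frac{m}{-45689} + \frac{4540}{A{\left(89 \right)}} = \frac{1}{7879 \left(-45689\right)} + \frac{4540}{-10 + 89} = \frac{1}{7879} \left(- \frac{1}{45689}\right) + \frac{4540}{79} = - \frac{1}{359983631} + 4540 \cdot \frac{1}{79} = - \frac{1}{359983631} + \frac{4540}{79} = \frac{1634325684661}{28438706849}$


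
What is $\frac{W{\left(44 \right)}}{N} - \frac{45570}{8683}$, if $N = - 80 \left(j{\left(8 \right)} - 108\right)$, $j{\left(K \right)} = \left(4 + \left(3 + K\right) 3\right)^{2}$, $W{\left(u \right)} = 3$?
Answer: $- \frac{4597127649}{875941040} \approx -5.2482$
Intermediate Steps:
$j{\left(K \right)} = \left(13 + 3 K\right)^{2}$ ($j{\left(K \right)} = \left(4 + \left(9 + 3 K\right)\right)^{2} = \left(13 + 3 K\right)^{2}$)
$N = -100880$ ($N = - 80 \left(\left(13 + 3 \cdot 8\right)^{2} - 108\right) = - 80 \left(\left(13 + 24\right)^{2} - 108\right) = - 80 \left(37^{2} - 108\right) = - 80 \left(1369 - 108\right) = \left(-80\right) 1261 = -100880$)
$\frac{W{\left(44 \right)}}{N} - \frac{45570}{8683} = \frac{3}{-100880} - \frac{45570}{8683} = 3 \left(- \frac{1}{100880}\right) - \frac{45570}{8683} = - \frac{3}{100880} - \frac{45570}{8683} = - \frac{4597127649}{875941040}$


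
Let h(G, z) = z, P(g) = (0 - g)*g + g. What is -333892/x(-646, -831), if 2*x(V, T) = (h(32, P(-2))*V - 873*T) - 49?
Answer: -333892/364645 ≈ -0.91566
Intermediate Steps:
P(g) = g - g**2 (P(g) = (-g)*g + g = -g**2 + g = g - g**2)
x(V, T) = -49/2 - 3*V - 873*T/2 (x(V, T) = (((-2*(1 - 1*(-2)))*V - 873*T) - 49)/2 = (((-2*(1 + 2))*V - 873*T) - 49)/2 = (((-2*3)*V - 873*T) - 49)/2 = ((-6*V - 873*T) - 49)/2 = ((-873*T - 6*V) - 49)/2 = (-49 - 873*T - 6*V)/2 = -49/2 - 3*V - 873*T/2)
-333892/x(-646, -831) = -333892/(-49/2 - 3*(-646) - 873/2*(-831)) = -333892/(-49/2 + 1938 + 725463/2) = -333892/364645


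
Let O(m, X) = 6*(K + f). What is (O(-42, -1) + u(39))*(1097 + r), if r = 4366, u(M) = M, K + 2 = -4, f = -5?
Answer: -147501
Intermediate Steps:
K = -6 (K = -2 - 4 = -6)
O(m, X) = -66 (O(m, X) = 6*(-6 - 5) = 6*(-11) = -66)
(O(-42, -1) + u(39))*(1097 + r) = (-66 + 39)*(1097 + 4366) = -27*5463 = -147501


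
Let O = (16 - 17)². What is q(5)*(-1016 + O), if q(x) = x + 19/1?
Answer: -24360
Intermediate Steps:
O = 1 (O = (-1)² = 1)
q(x) = 19 + x (q(x) = x + 19*1 = x + 19 = 19 + x)
q(5)*(-1016 + O) = (19 + 5)*(-1016 + 1) = 24*(-1015) = -24360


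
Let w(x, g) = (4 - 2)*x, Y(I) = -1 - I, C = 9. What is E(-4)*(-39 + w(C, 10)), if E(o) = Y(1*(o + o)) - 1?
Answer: -126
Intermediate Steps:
w(x, g) = 2*x
E(o) = -2 - 2*o (E(o) = (-1 - (o + o)) - 1 = (-1 - 2*o) - 1 = -2 - 2*o)
E(-4)*(-39 + w(C, 10)) = (-2 - 2*(-4))*(-39 + 2*9) = (-2 + 8)*(-39 + 18) = 6*(-21) = -126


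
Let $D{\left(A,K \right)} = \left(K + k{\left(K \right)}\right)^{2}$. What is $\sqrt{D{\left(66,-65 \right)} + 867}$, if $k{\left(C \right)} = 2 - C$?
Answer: $\sqrt{871} \approx 29.513$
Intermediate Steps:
$D{\left(A,K \right)} = 4$ ($D{\left(A,K \right)} = \left(K - \left(-2 + K\right)\right)^{2} = 2^{2} = 4$)
$\sqrt{D{\left(66,-65 \right)} + 867} = \sqrt{4 + 867} = \sqrt{871}$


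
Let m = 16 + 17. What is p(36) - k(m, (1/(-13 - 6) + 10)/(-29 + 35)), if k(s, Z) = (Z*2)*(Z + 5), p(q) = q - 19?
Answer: -3665/722 ≈ -5.0762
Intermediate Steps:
p(q) = -19 + q
m = 33
k(s, Z) = 2*Z*(5 + Z) (k(s, Z) = (2*Z)*(5 + Z) = 2*Z*(5 + Z))
p(36) - k(m, (1/(-13 - 6) + 10)/(-29 + 35)) = (-19 + 36) - 2*(1/(-13 - 6) + 10)/(-29 + 35)*(5 + (1/(-13 - 6) + 10)/(-29 + 35)) = 17 - 2*(1/(-19) + 10)/6*(5 + (1/(-19) + 10)/6) = 17 - 2*(-1/19 + 10)*(⅙)*(5 + (-1/19 + 10)*(⅙)) = 17 - 2*(189/19)*(⅙)*(5 + (189/19)*(⅙)) = 17 - 2*63*(5 + 63/38)/38 = 17 - 2*63*253/(38*38) = 17 - 1*15939/722 = 17 - 15939/722 = -3665/722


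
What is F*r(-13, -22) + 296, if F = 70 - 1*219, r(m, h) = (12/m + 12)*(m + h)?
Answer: 754808/13 ≈ 58062.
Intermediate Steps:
r(m, h) = (12 + 12/m)*(h + m)
F = -149 (F = 70 - 219 = -149)
F*r(-13, -22) + 296 = -1788*(-22 - 13*(1 - 22 - 13))/(-13) + 296 = -1788*(-1)*(-22 - 13*(-34))/13 + 296 = -1788*(-1)*(-22 + 442)/13 + 296 = -1788*(-1)*420/13 + 296 = -149*(-5040/13) + 296 = 750960/13 + 296 = 754808/13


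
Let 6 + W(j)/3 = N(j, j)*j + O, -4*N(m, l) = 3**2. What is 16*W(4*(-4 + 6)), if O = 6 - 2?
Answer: -960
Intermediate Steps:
O = 4
N(m, l) = -9/4 (N(m, l) = -1/4*3**2 = -1/4*9 = -9/4)
W(j) = -6 - 27*j/4 (W(j) = -18 + 3*(-9*j/4 + 4) = -18 + 3*(4 - 9*j/4) = -18 + (12 - 27*j/4) = -6 - 27*j/4)
16*W(4*(-4 + 6)) = 16*(-6 - 27*(-4 + 6)) = 16*(-6 - 27*2) = 16*(-6 - 27/4*8) = 16*(-6 - 54) = 16*(-60) = -960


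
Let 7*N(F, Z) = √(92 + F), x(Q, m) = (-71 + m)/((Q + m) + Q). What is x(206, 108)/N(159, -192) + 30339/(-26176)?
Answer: -30339/26176 + 259*√251/130520 ≈ -1.1276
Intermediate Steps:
x(Q, m) = (-71 + m)/(m + 2*Q)
N(F, Z) = √(92 + F)/7
x(206, 108)/N(159, -192) + 30339/(-26176) = ((-71 + 108)/(108 + 2*206))/((√(92 + 159)/7)) + 30339/(-26176) = (37/(108 + 412))/((√251/7)) + 30339*(-1/26176) = (37/520)*(7*√251/251) - 30339/26176 = ((1/520)*37)*(7*√251/251) - 30339/26176 = 37*(7*√251/251)/520 - 30339/26176 = 259*√251/130520 - 30339/26176 = -30339/26176 + 259*√251/130520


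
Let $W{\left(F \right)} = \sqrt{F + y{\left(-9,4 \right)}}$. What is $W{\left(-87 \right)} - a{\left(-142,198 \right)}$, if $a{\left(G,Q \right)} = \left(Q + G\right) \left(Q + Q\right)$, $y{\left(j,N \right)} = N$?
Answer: $-22176 + i \sqrt{83} \approx -22176.0 + 9.1104 i$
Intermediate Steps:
$a{\left(G,Q \right)} = 2 Q \left(G + Q\right)$ ($a{\left(G,Q \right)} = \left(G + Q\right) 2 Q = 2 Q \left(G + Q\right)$)
$W{\left(F \right)} = \sqrt{4 + F}$ ($W{\left(F \right)} = \sqrt{F + 4} = \sqrt{4 + F}$)
$W{\left(-87 \right)} - a{\left(-142,198 \right)} = \sqrt{4 - 87} - 2 \cdot 198 \left(-142 + 198\right) = \sqrt{-83} - 2 \cdot 198 \cdot 56 = i \sqrt{83} - 22176 = -22176 + i \sqrt{83}$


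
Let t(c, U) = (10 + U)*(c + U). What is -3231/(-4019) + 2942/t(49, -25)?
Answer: -5330369/723420 ≈ -7.3683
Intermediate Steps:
t(c, U) = (10 + U)*(U + c)
-3231/(-4019) + 2942/t(49, -25) = -3231/(-4019) + 2942/((-25)**2 + 10*(-25) + 10*49 - 25*49) = -3231*(-1/4019) + 2942/(625 - 250 + 490 - 1225) = 3231/4019 + 2942/(-360) = 3231/4019 + 2942*(-1/360) = 3231/4019 - 1471/180 = -5330369/723420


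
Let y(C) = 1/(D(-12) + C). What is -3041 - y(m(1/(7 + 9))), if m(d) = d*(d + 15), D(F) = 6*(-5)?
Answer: -22621743/7439 ≈ -3041.0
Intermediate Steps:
D(F) = -30
m(d) = d*(15 + d)
y(C) = 1/(-30 + C)
-3041 - y(m(1/(7 + 9))) = -3041 - 1/(-30 + (15 + 1/(7 + 9))/(7 + 9)) = -3041 - 1/(-30 + (15 + 1/16)/16) = -3041 - 1/(-30 + (1/16)*(241/16)) = -3041 - 1/(-30 + 241/256) = -3041 - 1/(-7439/256) = -3041 - 1*(-256/7439) = -3041 + 256/7439 = -22621743/7439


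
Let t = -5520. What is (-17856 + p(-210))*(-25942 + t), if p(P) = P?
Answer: 568392492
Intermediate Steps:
(-17856 + p(-210))*(-25942 + t) = (-17856 - 210)*(-25942 - 5520) = -18066*(-31462) = 568392492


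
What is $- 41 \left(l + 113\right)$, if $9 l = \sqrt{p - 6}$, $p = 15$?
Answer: $- \frac{13940}{3} \approx -4646.7$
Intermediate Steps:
$l = \frac{1}{3}$ ($l = \frac{\sqrt{15 - 6}}{9} = \frac{\sqrt{9}}{9} = \frac{1}{9} \cdot 3 = \frac{1}{3} \approx 0.33333$)
$- 41 \left(l + 113\right) = - 41 \left(\frac{1}{3} + 113\right) = \left(-41\right) \frac{340}{3} = - \frac{13940}{3}$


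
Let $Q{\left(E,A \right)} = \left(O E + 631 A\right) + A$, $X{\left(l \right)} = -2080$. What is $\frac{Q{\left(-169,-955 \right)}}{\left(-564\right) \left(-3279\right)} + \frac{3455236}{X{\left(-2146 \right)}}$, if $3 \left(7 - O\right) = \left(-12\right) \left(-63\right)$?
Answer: $- \frac{133148556467}{80138760} \approx -1661.5$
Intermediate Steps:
$O = -245$ ($O = 7 - \frac{\left(-12\right) \left(-63\right)}{3} = 7 - 252 = -245$)
$Q{\left(E,A \right)} = - 245 E + 632 A$ ($Q{\left(E,A \right)} = \left(- 245 E + 631 A\right) + A = - 245 E + 632 A$)
$\frac{Q{\left(-169,-955 \right)}}{\left(-564\right) \left(-3279\right)} + \frac{3455236}{X{\left(-2146 \right)}} = \frac{\left(-245\right) \left(-169\right) + 632 \left(-955\right)}{\left(-564\right) \left(-3279\right)} + \frac{3455236}{-2080} = \frac{41405 - 603560}{1849356} + 3455236 \left(- \frac{1}{2080}\right) = \left(-562155\right) \frac{1}{1849356} - \frac{863809}{520} = - \frac{187385}{616452} - \frac{863809}{520} = - \frac{133148556467}{80138760}$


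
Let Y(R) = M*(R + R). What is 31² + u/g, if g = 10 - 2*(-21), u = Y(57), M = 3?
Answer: 25157/26 ≈ 967.58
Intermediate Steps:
Y(R) = 6*R (Y(R) = 3*(R + R) = 3*(2*R) = 6*R)
u = 342 (u = 6*57 = 342)
g = 52 (g = 10 + 42 = 52)
31² + u/g = 31² + 342/52 = 961 + 342*(1/52) = 961 + 171/26 = 25157/26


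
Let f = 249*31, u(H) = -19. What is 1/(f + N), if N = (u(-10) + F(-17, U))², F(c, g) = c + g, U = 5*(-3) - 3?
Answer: 1/10635 ≈ 9.4029e-5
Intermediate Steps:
U = -18 (U = -15 - 3 = -18)
f = 7719
N = 2916 (N = (-19 + (-17 - 18))² = (-19 - 35)² = (-54)² = 2916)
1/(f + N) = 1/(7719 + 2916) = 1/10635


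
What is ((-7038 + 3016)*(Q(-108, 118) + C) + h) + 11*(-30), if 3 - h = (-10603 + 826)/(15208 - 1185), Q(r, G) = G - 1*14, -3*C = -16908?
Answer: -323743480184/14023 ≈ -2.3087e+7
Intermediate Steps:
C = 5636 (C = -⅓*(-16908) = 5636)
Q(r, G) = -14 + G (Q(r, G) = G - 14 = -14 + G)
h = 51846/14023 (h = 3 - (-10603 + 826)/(15208 - 1185) = 3 - (-9777)/14023 = 3 - 1*(-9777/14023) = 3 + 9777/14023 = 51846/14023 ≈ 3.6972)
((-7038 + 3016)*(Q(-108, 118) + C) + h) + 11*(-30) = ((-7038 + 3016)*((-14 + 118) + 5636) + 51846/14023) + 11*(-30) = (-4022*(104 + 5636) + 51846/14023) - 330 = (-4022*5740 + 51846/14023) - 330 = (-23086280 + 51846/14023) - 330 = -323738852594/14023 - 330 = -323743480184/14023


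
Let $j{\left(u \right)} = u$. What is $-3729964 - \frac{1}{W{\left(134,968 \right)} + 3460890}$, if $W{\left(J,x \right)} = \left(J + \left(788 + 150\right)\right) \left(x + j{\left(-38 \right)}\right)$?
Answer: $- \frac{16627620017401}{4457850} \approx -3.73 \cdot 10^{6}$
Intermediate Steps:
$W{\left(J,x \right)} = \left(-38 + x\right) \left(938 + J\right)$ ($W{\left(J,x \right)} = \left(J + \left(788 + 150\right)\right) \left(x - 38\right) = \left(J + 938\right) \left(-38 + x\right) = \left(938 + J\right) \left(-38 + x\right) = \left(-38 + x\right) \left(938 + J\right)$)
$-3729964 - \frac{1}{W{\left(134,968 \right)} + 3460890} = -3729964 - \frac{1}{\left(-35644 - 5092 + 938 \cdot 968 + 134 \cdot 968\right) + 3460890} = -3729964 - \frac{1}{\left(-35644 - 5092 + 907984 + 129712\right) + 3460890} = -3729964 - \frac{1}{996960 + 3460890} = -3729964 - \frac{1}{4457850} = - \frac{16627620017401}{4457850}$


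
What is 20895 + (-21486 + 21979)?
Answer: 21388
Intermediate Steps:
20895 + (-21486 + 21979) = 20895 + 493 = 21388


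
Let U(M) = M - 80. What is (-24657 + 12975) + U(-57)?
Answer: -11819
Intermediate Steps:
U(M) = -80 + M
(-24657 + 12975) + U(-57) = (-24657 + 12975) + (-80 - 57) = -11682 - 137 = -11819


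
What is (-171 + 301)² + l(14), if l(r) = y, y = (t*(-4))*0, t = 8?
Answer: 16900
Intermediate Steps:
y = 0 (y = (8*(-4))*0 = -32*0 = 0)
l(r) = 0
(-171 + 301)² + l(14) = (-171 + 301)² + 0 = 130² + 0 = 16900 + 0 = 16900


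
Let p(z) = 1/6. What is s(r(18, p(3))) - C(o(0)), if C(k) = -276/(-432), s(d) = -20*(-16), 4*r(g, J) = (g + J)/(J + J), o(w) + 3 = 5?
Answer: 11497/36 ≈ 319.36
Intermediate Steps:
o(w) = 2 (o(w) = -3 + 5 = 2)
p(z) = ⅙
r(g, J) = (J + g)/(8*J) (r(g, J) = ((g + J)/(J + J))/4 = ((J + g)/((2*J)))/4 = ((J + g)*(1/(2*J)))/4 = ((J + g)/(2*J))/4 = (J + g)/(8*J))
s(d) = 320
C(k) = 23/36 (C(k) = -276*(-1/432) = 23/36)
s(r(18, p(3))) - C(o(0)) = 320 - 1*23/36 = 320 - 23/36 = 11497/36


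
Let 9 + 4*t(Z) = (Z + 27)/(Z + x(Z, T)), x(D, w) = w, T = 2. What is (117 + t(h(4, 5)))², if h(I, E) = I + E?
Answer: 25857225/1936 ≈ 13356.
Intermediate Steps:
h(I, E) = E + I
t(Z) = -9/4 + (27 + Z)/(4*(2 + Z)) (t(Z) = -9/4 + ((Z + 27)/(Z + 2))/4 = -9/4 + ((27 + Z)/(2 + Z))/4 = -9/4 + (27 + Z)/(4*(2 + Z)))
(117 + t(h(4, 5)))² = (117 + (9 - 8*(5 + 4))/(4*(2 + (5 + 4))))² = (117 + (9 - 8*9)/(4*(2 + 9)))² = (117 + (¼)*(9 - 72)/11)² = (117 + (¼)*(1/11)*(-63))² = (117 - 63/44)² = (5085/44)² = 25857225/1936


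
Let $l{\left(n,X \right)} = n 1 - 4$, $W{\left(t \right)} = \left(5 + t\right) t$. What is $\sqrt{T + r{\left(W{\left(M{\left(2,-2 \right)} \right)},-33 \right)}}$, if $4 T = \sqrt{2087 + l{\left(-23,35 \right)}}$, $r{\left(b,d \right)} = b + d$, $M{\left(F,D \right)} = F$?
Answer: $\frac{\sqrt{-76 + 2 \sqrt{515}}}{2} \approx 2.7664 i$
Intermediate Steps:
$W{\left(t \right)} = t \left(5 + t\right)$
$l{\left(n,X \right)} = -4 + n$ ($l{\left(n,X \right)} = n - 4 = -4 + n$)
$T = \frac{\sqrt{515}}{2}$ ($T = \frac{\sqrt{2087 - 27}}{4} = \frac{\sqrt{2060}}{4} = \frac{2 \sqrt{515}}{4} = \frac{\sqrt{515}}{2} \approx 11.347$)
$\sqrt{T + r{\left(W{\left(M{\left(2,-2 \right)} \right)},-33 \right)}} = \sqrt{\frac{\sqrt{515}}{2} - \left(33 - 2 \left(5 + 2\right)\right)} = \sqrt{\frac{\sqrt{515}}{2} + \left(2 \cdot 7 - 33\right)} = \sqrt{\frac{\sqrt{515}}{2} + \left(14 - 33\right)} = \sqrt{\frac{\sqrt{515}}{2} - 19} = \sqrt{-19 + \frac{\sqrt{515}}{2}}$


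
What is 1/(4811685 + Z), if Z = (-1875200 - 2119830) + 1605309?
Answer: 1/2421964 ≈ 4.1289e-7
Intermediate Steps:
Z = -2389721 (Z = -3995030 + 1605309 = -2389721)
1/(4811685 + Z) = 1/(4811685 - 2389721) = 1/2421964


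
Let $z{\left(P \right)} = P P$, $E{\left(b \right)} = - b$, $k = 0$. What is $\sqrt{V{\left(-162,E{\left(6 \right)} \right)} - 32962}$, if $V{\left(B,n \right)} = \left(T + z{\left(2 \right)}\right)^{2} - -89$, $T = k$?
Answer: $i \sqrt{32857} \approx 181.26 i$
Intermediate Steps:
$T = 0$
$z{\left(P \right)} = P^{2}$
$V{\left(B,n \right)} = 105$ ($V{\left(B,n \right)} = \left(0 + 2^{2}\right)^{2} - -89 = \left(0 + 4\right)^{2} + 89 = 4^{2} + 89 = 16 + 89 = 105$)
$\sqrt{V{\left(-162,E{\left(6 \right)} \right)} - 32962} = \sqrt{105 - 32962} = \sqrt{-32857} = i \sqrt{32857}$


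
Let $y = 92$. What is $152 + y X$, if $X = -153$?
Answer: $-13924$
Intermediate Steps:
$152 + y X = 152 + 92 \left(-153\right) = 152 - 14076 = -13924$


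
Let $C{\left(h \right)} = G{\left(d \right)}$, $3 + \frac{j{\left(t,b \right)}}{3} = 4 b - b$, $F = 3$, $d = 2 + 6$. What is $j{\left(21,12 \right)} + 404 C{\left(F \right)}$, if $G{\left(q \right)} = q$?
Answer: $3331$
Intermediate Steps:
$d = 8$
$j{\left(t,b \right)} = -9 + 9 b$ ($j{\left(t,b \right)} = -9 + 3 \left(4 b - b\right) = -9 + 3 \cdot 3 b = -9 + 9 b$)
$C{\left(h \right)} = 8$
$j{\left(21,12 \right)} + 404 C{\left(F \right)} = \left(-9 + 9 \cdot 12\right) + 404 \cdot 8 = \left(-9 + 108\right) + 3232 = 99 + 3232 = 3331$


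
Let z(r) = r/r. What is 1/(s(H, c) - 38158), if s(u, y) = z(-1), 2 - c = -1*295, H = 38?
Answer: -1/38157 ≈ -2.6208e-5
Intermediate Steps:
z(r) = 1
c = 297 (c = 2 - (-1)*295 = 2 - 1*(-295) = 2 + 295 = 297)
s(u, y) = 1
1/(s(H, c) - 38158) = 1/(1 - 38158) = 1/(-38157) = -1/38157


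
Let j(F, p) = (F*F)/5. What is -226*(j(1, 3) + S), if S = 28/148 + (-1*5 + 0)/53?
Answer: -653366/9805 ≈ -66.636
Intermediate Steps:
j(F, p) = F²/5 (j(F, p) = F²*(⅕) = F²/5)
S = 186/1961 (S = 28*(1/148) + (-5 + 0)*(1/53) = 7/37 - 5*1/53 = 7/37 - 5/53 = 186/1961 ≈ 0.094850)
-226*(j(1, 3) + S) = -226*((⅕)*1² + 186/1961) = -226*((⅕)*1 + 186/1961) = -226*(⅕ + 186/1961) = -226*2891/9805 = -653366/9805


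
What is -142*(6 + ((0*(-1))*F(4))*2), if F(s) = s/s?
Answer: -852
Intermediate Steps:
F(s) = 1
-142*(6 + ((0*(-1))*F(4))*2) = -142*(6 + ((0*(-1))*1)*2) = -142*(6 + (0*1)*2) = -142*(6 + 0*2) = -142*(6 + 0) = -142*6 = -852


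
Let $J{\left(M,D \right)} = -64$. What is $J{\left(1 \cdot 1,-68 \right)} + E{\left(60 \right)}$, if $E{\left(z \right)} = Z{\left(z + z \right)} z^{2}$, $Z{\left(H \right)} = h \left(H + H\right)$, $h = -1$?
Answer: $-864064$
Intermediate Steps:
$Z{\left(H \right)} = - 2 H$ ($Z{\left(H \right)} = - (H + H) = - 2 H$)
$E{\left(z \right)} = - 4 z^{3}$ ($E{\left(z \right)} = - 2 \left(z + z\right) z^{2} = - 2 \cdot 2 z z^{2} = - 4 z z^{2} = - 4 z^{3}$)
$J{\left(1 \cdot 1,-68 \right)} + E{\left(60 \right)} = -64 - 4 \cdot 60^{3} = -64 - 864000 = -864064$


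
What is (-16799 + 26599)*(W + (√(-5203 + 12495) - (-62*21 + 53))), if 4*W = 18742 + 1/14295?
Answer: 166274008390/2859 + 19600*√1823 ≈ 5.8995e+7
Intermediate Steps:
W = 267916891/57180 (W = (18742 + 1/14295)/4 = (¼)*(267916891/14295) = 267916891/57180 ≈ 4685.5)
(-16799 + 26599)*(W + (√(-5203 + 12495) - (-62*21 + 53))) = (-16799 + 26599)*(267916891/57180 + (√(-5203 + 12495) - (-62*21 + 53))) = 9800*(267916891/57180 + (√7292 - (-1302 + 53))) = 9800*(267916891/57180 + (2*√1823 - 1*(-1249))) = 9800*(267916891/57180 + (2*√1823 + 1249)) = 9800*(267916891/57180 + (1249 + 2*√1823)) = 9800*(339334711/57180 + 2*√1823) = 166274008390/2859 + 19600*√1823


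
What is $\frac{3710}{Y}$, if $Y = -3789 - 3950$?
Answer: $- \frac{3710}{7739} \approx -0.47939$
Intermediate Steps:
$Y = -7739$
$\frac{3710}{Y} = \frac{3710}{-7739} = 3710 \left(- \frac{1}{7739}\right) = - \frac{3710}{7739}$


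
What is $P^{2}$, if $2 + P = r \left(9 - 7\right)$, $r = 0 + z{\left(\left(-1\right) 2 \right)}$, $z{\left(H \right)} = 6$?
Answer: $100$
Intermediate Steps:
$r = 6$ ($r = 0 + 6 = 6$)
$P = 10$ ($P = -2 + 6 \left(9 - 7\right) = -2 + 6 \cdot 2 = -2 + 12 = 10$)
$P^{2} = 10^{2} = 100$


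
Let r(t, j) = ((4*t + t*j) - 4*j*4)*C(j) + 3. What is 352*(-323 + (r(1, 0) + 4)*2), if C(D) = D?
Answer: -108768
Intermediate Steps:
r(t, j) = 3 + j*(-16*j + 4*t + j*t) (r(t, j) = ((4*t + t*j) - 4*j*4)*j + 3 = ((4*t + j*t) - 16*j)*j + 3 = (-16*j + 4*t + j*t)*j + 3 = j*(-16*j + 4*t + j*t) + 3 = 3 + j*(-16*j + 4*t + j*t))
352*(-323 + (r(1, 0) + 4)*2) = 352*(-323 + ((3 - 16*0**2 + 1*0**2 + 4*0*1) + 4)*2) = 352*(-323 + ((3 - 16*0 + 1*0 + 0) + 4)*2) = 352*(-323 + ((3 + 0 + 0 + 0) + 4)*2) = 352*(-323 + (3 + 4)*2) = 352*(-323 + 7*2) = 352*(-323 + 14) = 352*(-309) = -108768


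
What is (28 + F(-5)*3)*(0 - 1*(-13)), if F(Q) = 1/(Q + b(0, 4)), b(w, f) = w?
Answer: 1781/5 ≈ 356.20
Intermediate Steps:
F(Q) = 1/Q (F(Q) = 1/(Q + 0) = 1/Q)
(28 + F(-5)*3)*(0 - 1*(-13)) = (28 + 3/(-5))*(0 - 1*(-13)) = (28 - ⅕*3)*(0 + 13) = (28 - ⅗)*13 = (137/5)*13 = 1781/5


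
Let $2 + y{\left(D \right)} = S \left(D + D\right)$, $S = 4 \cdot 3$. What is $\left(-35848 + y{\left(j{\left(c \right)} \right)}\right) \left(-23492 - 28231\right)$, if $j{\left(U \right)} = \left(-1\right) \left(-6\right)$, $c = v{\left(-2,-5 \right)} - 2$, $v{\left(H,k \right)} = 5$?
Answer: $1846821438$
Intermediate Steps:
$S = 12$
$c = 3$ ($c = 5 - 2 = 3$)
$j{\left(U \right)} = 6$
$y{\left(D \right)} = -2 + 24 D$ ($y{\left(D \right)} = -2 + 12 \left(D + D\right) = -2 + 12 \cdot 2 D = -2 + 24 D$)
$\left(-35848 + y{\left(j{\left(c \right)} \right)}\right) \left(-23492 - 28231\right) = \left(-35848 + \left(-2 + 24 \cdot 6\right)\right) \left(-23492 - 28231\right) = \left(-35848 + \left(-2 + 144\right)\right) \left(-51723\right) = \left(-35848 + 142\right) \left(-51723\right) = \left(-35706\right) \left(-51723\right) = 1846821438$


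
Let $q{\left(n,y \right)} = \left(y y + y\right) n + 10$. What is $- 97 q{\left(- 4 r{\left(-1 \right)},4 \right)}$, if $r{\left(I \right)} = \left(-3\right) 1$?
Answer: $-24250$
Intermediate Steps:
$r{\left(I \right)} = -3$
$q{\left(n,y \right)} = 10 + n \left(y + y^{2}\right)$ ($q{\left(n,y \right)} = \left(y^{2} + y\right) n + 10 = \left(y + y^{2}\right) n + 10 = n \left(y + y^{2}\right) + 10 = 10 + n \left(y + y^{2}\right)$)
$- 97 q{\left(- 4 r{\left(-1 \right)},4 \right)} = - 97 \left(10 + \left(-4\right) \left(-3\right) 4 + \left(-4\right) \left(-3\right) 4^{2}\right) = - 97 \left(10 + 12 \cdot 4 + 12 \cdot 16\right) = - 97 \left(10 + 48 + 192\right) = \left(-97\right) 250 = -24250$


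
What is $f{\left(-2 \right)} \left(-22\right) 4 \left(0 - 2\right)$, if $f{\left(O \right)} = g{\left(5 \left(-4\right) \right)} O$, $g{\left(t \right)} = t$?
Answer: $7040$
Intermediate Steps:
$f{\left(O \right)} = - 20 O$ ($f{\left(O \right)} = 5 \left(-4\right) O = - 20 O$)
$f{\left(-2 \right)} \left(-22\right) 4 \left(0 - 2\right) = \left(-20\right) \left(-2\right) \left(-22\right) 4 \left(0 - 2\right) = 40 \left(-22\right) 4 \left(-2\right) = \left(-880\right) \left(-8\right) = 7040$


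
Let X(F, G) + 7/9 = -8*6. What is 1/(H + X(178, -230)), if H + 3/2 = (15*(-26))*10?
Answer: -18/71105 ≈ -0.00025315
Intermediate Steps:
X(F, G) = -439/9 (X(F, G) = -7/9 - 8*6 = -7/9 - 48 = -439/9)
H = -7803/2 (H = -3/2 + (15*(-26))*10 = -3/2 - 390*10 = -3/2 - 3900 = -7803/2 ≈ -3901.5)
1/(H + X(178, -230)) = 1/(-7803/2 - 439/9) = 1/(-71105/18) = -18/71105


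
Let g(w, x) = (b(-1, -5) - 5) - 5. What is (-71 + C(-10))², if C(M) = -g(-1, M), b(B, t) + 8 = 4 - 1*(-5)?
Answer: 3844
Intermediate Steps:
b(B, t) = 1 (b(B, t) = -8 + (4 - 1*(-5)) = -8 + (4 + 5) = -8 + 9 = 1)
g(w, x) = -9 (g(w, x) = (1 - 5) - 5 = -4 - 5 = -9)
C(M) = 9 (C(M) = -1*(-9) = 9)
(-71 + C(-10))² = (-71 + 9)² = (-62)² = 3844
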